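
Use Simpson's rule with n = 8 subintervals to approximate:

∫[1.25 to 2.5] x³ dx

f(x) = x³
a = 1.25, b = 2.5, n = 8
h = (b - a)/n = 0.156250

Simpson's rule: (h/3)[f(x₀) + 4f(x₁) + 2f(x₂) + ... + f(xₙ)]

x_0 = 1.2500, f(x_0) = 1.953125, coefficient = 1
x_1 = 1.4062, f(x_1) = 2.780914, coefficient = 4
x_2 = 1.5625, f(x_2) = 3.814697, coefficient = 2
x_3 = 1.7188, f(x_3) = 5.077362, coefficient = 4
x_4 = 1.8750, f(x_4) = 6.591797, coefficient = 2
x_5 = 2.0312, f(x_5) = 8.380890, coefficient = 4
x_6 = 2.1875, f(x_6) = 10.467529, coefficient = 2
x_7 = 2.3438, f(x_7) = 12.874603, coefficient = 4
x_8 = 2.5000, f(x_8) = 15.625000, coefficient = 1

I ≈ (0.156250/3) × 175.781250 = 9.155273
Exact value: 9.155273
Error: 0.000000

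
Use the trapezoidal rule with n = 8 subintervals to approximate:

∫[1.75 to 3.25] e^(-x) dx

f(x) = e^(-x)
a = 1.75, b = 3.25, n = 8
h = (b - a)/n = 0.187500

Trapezoidal rule: (h/2)[f(x₀) + 2f(x₁) + 2f(x₂) + ... + f(xₙ)]

x_0 = 1.7500, f(x_0) = 0.173774, coefficient = 1
x_1 = 1.9375, f(x_1) = 0.144064, coefficient = 2
x_2 = 2.1250, f(x_2) = 0.119433, coefficient = 2
x_3 = 2.3125, f(x_3) = 0.099013, coefficient = 2
x_4 = 2.5000, f(x_4) = 0.082085, coefficient = 2
x_5 = 2.6875, f(x_5) = 0.068051, coefficient = 2
x_6 = 2.8750, f(x_6) = 0.056416, coefficient = 2
x_7 = 3.0625, f(x_7) = 0.046771, coefficient = 2
x_8 = 3.2500, f(x_8) = 0.038774, coefficient = 1

I ≈ (0.187500/2) × 1.444213 = 0.135395
Exact value: 0.135000
Error: 0.000395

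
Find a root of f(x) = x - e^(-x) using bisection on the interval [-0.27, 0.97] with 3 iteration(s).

f(x) = x - e^(-x)
Initial interval: [-0.27, 0.97]

Iteration 1:
  c_1 = (-0.270000 + 0.970000)/2 = 0.350000
  f(c_1) = f(0.350000) = -0.354688
  f(a) × f(c) ≥ 0, new interval: [0.350000, 0.970000]
Iteration 2:
  c_2 = (0.350000 + 0.970000)/2 = 0.660000
  f(c_2) = f(0.660000) = 0.143149
  f(a) × f(c) < 0, new interval: [0.350000, 0.660000]
Iteration 3:
  c_3 = (0.350000 + 0.660000)/2 = 0.505000
  f(c_3) = f(0.505000) = -0.098506
  f(a) × f(c) ≥ 0, new interval: [0.505000, 0.660000]

After 3 iteration(s), the approximation is c_3 = 0.505000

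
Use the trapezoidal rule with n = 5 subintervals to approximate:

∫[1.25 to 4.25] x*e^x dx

f(x) = x*e^x
a = 1.25, b = 4.25, n = 5
h = (b - a)/n = 0.600000

Trapezoidal rule: (h/2)[f(x₀) + 2f(x₁) + 2f(x₂) + ... + f(xₙ)]

x_0 = 1.2500, f(x_0) = 4.362929, coefficient = 1
x_1 = 1.8500, f(x_1) = 11.765666, coefficient = 2
x_2 = 2.4500, f(x_2) = 28.391449, coefficient = 2
x_3 = 3.0500, f(x_3) = 64.401800, coefficient = 2
x_4 = 3.6500, f(x_4) = 140.432531, coefficient = 2
x_5 = 4.2500, f(x_5) = 297.948002, coefficient = 1

I ≈ (0.600000/2) × 792.293825 = 237.688148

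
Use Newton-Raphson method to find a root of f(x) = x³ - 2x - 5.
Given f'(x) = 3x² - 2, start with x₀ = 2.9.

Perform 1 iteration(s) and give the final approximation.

f(x) = x³ - 2x - 5
f'(x) = 3x² - 2
x₀ = 2.9

Newton-Raphson formula: x_{n+1} = x_n - f(x_n)/f'(x_n)

Iteration 1:
  f(2.900000) = 13.589000
  f'(2.900000) = 23.230000
  x_1 = 2.900000 - 13.589000/23.230000 = 2.315024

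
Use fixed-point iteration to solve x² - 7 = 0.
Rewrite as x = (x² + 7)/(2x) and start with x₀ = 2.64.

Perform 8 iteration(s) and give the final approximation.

Equation: x² - 7 = 0
Fixed-point form: x = (x² + 7)/(2x)
x₀ = 2.64

x_1 = g(2.640000) = 2.645758
x_2 = g(2.645758) = 2.645751
x_3 = g(2.645751) = 2.645751
x_4 = g(2.645751) = 2.645751
x_5 = g(2.645751) = 2.645751
x_6 = g(2.645751) = 2.645751
x_7 = g(2.645751) = 2.645751
x_8 = g(2.645751) = 2.645751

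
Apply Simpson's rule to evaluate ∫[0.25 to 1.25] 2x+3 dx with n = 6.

f(x) = 2x+3
a = 0.25, b = 1.25, n = 6
h = (b - a)/n = 0.166667

Simpson's rule: (h/3)[f(x₀) + 4f(x₁) + 2f(x₂) + ... + f(xₙ)]

x_0 = 0.2500, f(x_0) = 3.500000, coefficient = 1
x_1 = 0.4167, f(x_1) = 3.833333, coefficient = 4
x_2 = 0.5833, f(x_2) = 4.166667, coefficient = 2
x_3 = 0.7500, f(x_3) = 4.500000, coefficient = 4
x_4 = 0.9167, f(x_4) = 4.833333, coefficient = 2
x_5 = 1.0833, f(x_5) = 5.166667, coefficient = 4
x_6 = 1.2500, f(x_6) = 5.500000, coefficient = 1

I ≈ (0.166667/3) × 81.000000 = 4.500000
Exact value: 4.500000
Error: 0.000000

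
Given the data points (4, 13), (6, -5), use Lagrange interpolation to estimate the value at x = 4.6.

Lagrange interpolation formula:
P(x) = Σ yᵢ × Lᵢ(x)
where Lᵢ(x) = Π_{j≠i} (x - xⱼ)/(xᵢ - xⱼ)

L_0(4.6) = (4.6 - 6)/(4 - 6) = 0.700000
L_1(4.6) = (4.6 - 4)/(6 - 4) = 0.300000

P(4.6) = 13×L_0(4.6) + (-5)×L_1(4.6)
P(4.6) = 7.600000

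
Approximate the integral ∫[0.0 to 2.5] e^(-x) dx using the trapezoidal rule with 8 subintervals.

f(x) = e^(-x)
a = 0.0, b = 2.5, n = 8
h = (b - a)/n = 0.312500

Trapezoidal rule: (h/2)[f(x₀) + 2f(x₁) + 2f(x₂) + ... + f(xₙ)]

x_0 = 0.0000, f(x_0) = 1.000000, coefficient = 1
x_1 = 0.3125, f(x_1) = 0.731616, coefficient = 2
x_2 = 0.6250, f(x_2) = 0.535261, coefficient = 2
x_3 = 0.9375, f(x_3) = 0.391606, coefficient = 2
x_4 = 1.2500, f(x_4) = 0.286505, coefficient = 2
x_5 = 1.5625, f(x_5) = 0.209611, coefficient = 2
x_6 = 1.8750, f(x_6) = 0.153355, coefficient = 2
x_7 = 2.1875, f(x_7) = 0.112197, coefficient = 2
x_8 = 2.5000, f(x_8) = 0.082085, coefficient = 1

I ≈ (0.312500/2) × 5.922386 = 0.925373
Exact value: 0.917915
Error: 0.007458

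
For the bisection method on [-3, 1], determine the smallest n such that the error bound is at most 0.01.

We need (b-a)/2^n ≤ 0.01
(1 - (-3))/2^n ≤ 0.01
4/2^n ≤ 0.01
2^n ≥ 400
n ≥ log₂(400) = 8.64
n ≥ 9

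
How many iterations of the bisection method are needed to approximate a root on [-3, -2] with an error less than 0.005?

We need (b-a)/2^n ≤ 0.005
(-2 - (-3))/2^n ≤ 0.005
1/2^n ≤ 0.005
2^n ≥ 200
n ≥ log₂(200) = 7.64
n ≥ 8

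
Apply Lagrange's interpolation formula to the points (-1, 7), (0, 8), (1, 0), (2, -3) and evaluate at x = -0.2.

Lagrange interpolation formula:
P(x) = Σ yᵢ × Lᵢ(x)
where Lᵢ(x) = Π_{j≠i} (x - xⱼ)/(xᵢ - xⱼ)

L_0(-0.2) = (-0.2 - 0)/(-1 - 0) × (-0.2 - 1)/(-1 - 1) × (-0.2 - 2)/(-1 - 2) = 0.088000
L_1(-0.2) = (-0.2 - (-1))/(0 - (-1)) × (-0.2 - 1)/(0 - 1) × (-0.2 - 2)/(0 - 2) = 1.056000
L_2(-0.2) = (-0.2 - (-1))/(1 - (-1)) × (-0.2 - 0)/(1 - 0) × (-0.2 - 2)/(1 - 2) = -0.176000
L_3(-0.2) = (-0.2 - (-1))/(2 - (-1)) × (-0.2 - 0)/(2 - 0) × (-0.2 - 1)/(2 - 1) = 0.032000

P(-0.2) = 7×L_0(-0.2) + 8×L_1(-0.2) + 0×L_2(-0.2) + (-3)×L_3(-0.2)
P(-0.2) = 8.968000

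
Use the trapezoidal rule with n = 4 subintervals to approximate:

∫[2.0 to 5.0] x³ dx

f(x) = x³
a = 2.0, b = 5.0, n = 4
h = (b - a)/n = 0.750000

Trapezoidal rule: (h/2)[f(x₀) + 2f(x₁) + 2f(x₂) + ... + f(xₙ)]

x_0 = 2.0000, f(x_0) = 8.000000, coefficient = 1
x_1 = 2.7500, f(x_1) = 20.796875, coefficient = 2
x_2 = 3.5000, f(x_2) = 42.875000, coefficient = 2
x_3 = 4.2500, f(x_3) = 76.765625, coefficient = 2
x_4 = 5.0000, f(x_4) = 125.000000, coefficient = 1

I ≈ (0.750000/2) × 413.875000 = 155.203125
Exact value: 152.250000
Error: 2.953125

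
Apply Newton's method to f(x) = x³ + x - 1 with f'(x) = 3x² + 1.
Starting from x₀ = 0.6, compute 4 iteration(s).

f(x) = x³ + x - 1
f'(x) = 3x² + 1
x₀ = 0.6

Newton-Raphson formula: x_{n+1} = x_n - f(x_n)/f'(x_n)

Iteration 1:
  f(0.600000) = -0.184000
  f'(0.600000) = 2.080000
  x_1 = 0.600000 - (-0.184000)/2.080000 = 0.688462
Iteration 2:
  f(0.688462) = 0.014778
  f'(0.688462) = 2.421938
  x_2 = 0.688462 - 0.014778/2.421938 = 0.682360
Iteration 3:
  f(0.682360) = 0.000077
  f'(0.682360) = 2.396845
  x_3 = 0.682360 - 0.000077/2.396845 = 0.682328
Iteration 4:
  f(0.682328) = 0.000000
  f'(0.682328) = 2.396714
  x_4 = 0.682328 - 0.000000/2.396714 = 0.682328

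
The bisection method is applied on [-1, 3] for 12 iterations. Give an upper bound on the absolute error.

Bisection error bound: |error| ≤ (b-a)/2^n
|error| ≤ (3 - (-1))/2^12 = 4/2^12
|error| ≤ 0.0009765625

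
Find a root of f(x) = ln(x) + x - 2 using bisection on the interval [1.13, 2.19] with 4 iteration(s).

f(x) = ln(x) + x - 2
Initial interval: [1.13, 2.19]

Iteration 1:
  c_1 = (1.130000 + 2.190000)/2 = 1.660000
  f(c_1) = f(1.660000) = 0.166818
  f(a) × f(c) < 0, new interval: [1.130000, 1.660000]
Iteration 2:
  c_2 = (1.130000 + 1.660000)/2 = 1.395000
  f(c_2) = f(1.395000) = -0.272106
  f(a) × f(c) ≥ 0, new interval: [1.395000, 1.660000]
Iteration 3:
  c_3 = (1.395000 + 1.660000)/2 = 1.527500
  f(c_3) = f(1.527500) = -0.048868
  f(a) × f(c) ≥ 0, new interval: [1.527500, 1.660000]
Iteration 4:
  c_4 = (1.527500 + 1.660000)/2 = 1.593750
  f(c_4) = f(1.593750) = 0.059840
  f(a) × f(c) < 0, new interval: [1.527500, 1.593750]

After 4 iteration(s), the approximation is c_4 = 1.593750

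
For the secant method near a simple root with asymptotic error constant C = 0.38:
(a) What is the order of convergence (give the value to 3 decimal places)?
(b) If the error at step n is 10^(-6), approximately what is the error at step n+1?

(a) Secant method has superlinear convergence with order φ = (1+√5)/2 ≈ 1.618.
    This means |e_{n+1}| ≈ C|e_n|^1.618.

(b) With |e_n| = 10^(-6) and C = 0.38:
    |e_{n+1}| ≈ 0.38 × (10^(-6))^1.618 = 0.38 × 10^(-9.71)

(a) ≈ 1.618 (golden ratio); (b) |e_{n+1}| ≈ 7.440e-11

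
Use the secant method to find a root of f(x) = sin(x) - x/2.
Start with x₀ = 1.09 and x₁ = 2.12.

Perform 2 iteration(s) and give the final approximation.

f(x) = sin(x) - x/2
x₀ = 1.09, x₁ = 2.12

Secant formula: x_{n+1} = x_n - f(x_n)(x_n - x_{n-1})/(f(x_n) - f(x_{n-1}))

Iteration 1:
  f(1.090000) = 0.341627
  f(2.120000) = -0.207060
  x_2 = 2.120000 - (-0.207060)×(2.120000 - 1.090000)/(-0.207060 - 0.341627)
       = 1.731306
Iteration 2:
  f(2.120000) = -0.207060
  f(1.731306) = 0.121493
  x_3 = 1.731306 - 0.121493×(1.731306 - 2.120000)/(0.121493 - (-0.207060))
       = 1.875038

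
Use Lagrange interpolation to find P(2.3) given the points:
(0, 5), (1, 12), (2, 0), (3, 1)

Lagrange interpolation formula:
P(x) = Σ yᵢ × Lᵢ(x)
where Lᵢ(x) = Π_{j≠i} (x - xⱼ)/(xᵢ - xⱼ)

L_0(2.3) = (2.3 - 1)/(0 - 1) × (2.3 - 2)/(0 - 2) × (2.3 - 3)/(0 - 3) = 0.045500
L_1(2.3) = (2.3 - 0)/(1 - 0) × (2.3 - 2)/(1 - 2) × (2.3 - 3)/(1 - 3) = -0.241500
L_2(2.3) = (2.3 - 0)/(2 - 0) × (2.3 - 1)/(2 - 1) × (2.3 - 3)/(2 - 3) = 1.046500
L_3(2.3) = (2.3 - 0)/(3 - 0) × (2.3 - 1)/(3 - 1) × (2.3 - 2)/(3 - 2) = 0.149500

P(2.3) = 5×L_0(2.3) + 12×L_1(2.3) + 0×L_2(2.3) + 1×L_3(2.3)
P(2.3) = -2.521000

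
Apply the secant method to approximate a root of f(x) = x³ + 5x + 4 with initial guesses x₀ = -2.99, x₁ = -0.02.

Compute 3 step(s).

f(x) = x³ + 5x + 4
x₀ = -2.99, x₁ = -0.02

Secant formula: x_{n+1} = x_n - f(x_n)(x_n - x_{n-1})/(f(x_n) - f(x_{n-1}))

Iteration 1:
  f(-2.990000) = -37.680899
  f(-0.020000) = 3.899992
  x_2 = -0.020000 - 3.899992×(-0.020000 - (-2.990000))/(3.899992 - (-37.680899))
       = -0.298565
Iteration 2:
  f(-0.020000) = 3.899992
  f(-0.298565) = 2.480561
  x_3 = -0.298565 - 2.480561×(-0.298565 - (-0.020000))/(2.480561 - 3.899992)
       = -0.785378
Iteration 3:
  f(-0.298565) = 2.480561
  f(-0.785378) = -0.411324
  x_4 = -0.785378 - (-0.411324)×(-0.785378 - (-0.298565))/(-0.411324 - 2.480561)
       = -0.716136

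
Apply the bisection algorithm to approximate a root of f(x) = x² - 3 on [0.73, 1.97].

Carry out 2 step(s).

f(x) = x² - 3
Initial interval: [0.73, 1.97]

Iteration 1:
  c_1 = (0.730000 + 1.970000)/2 = 1.350000
  f(c_1) = f(1.350000) = -1.177500
  f(a) × f(c) ≥ 0, new interval: [1.350000, 1.970000]
Iteration 2:
  c_2 = (1.350000 + 1.970000)/2 = 1.660000
  f(c_2) = f(1.660000) = -0.244400
  f(a) × f(c) ≥ 0, new interval: [1.660000, 1.970000]

After 2 iteration(s), the approximation is c_2 = 1.660000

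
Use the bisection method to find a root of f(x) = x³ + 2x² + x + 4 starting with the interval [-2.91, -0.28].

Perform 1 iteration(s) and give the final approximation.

f(x) = x³ + 2x² + x + 4
Initial interval: [-2.91, -0.28]

Iteration 1:
  c_1 = (-2.910000 + (-0.280000))/2 = -1.595000
  f(c_1) = f(-1.595000) = 3.435330
  f(a) × f(c) < 0, new interval: [-2.910000, -1.595000]

After 1 iteration(s), the approximation is c_1 = -1.595000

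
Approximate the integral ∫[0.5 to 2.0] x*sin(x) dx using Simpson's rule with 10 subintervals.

f(x) = x*sin(x)
a = 0.5, b = 2.0, n = 10
h = (b - a)/n = 0.150000

Simpson's rule: (h/3)[f(x₀) + 4f(x₁) + 2f(x₂) + ... + f(xₙ)]

x_0 = 0.5000, f(x_0) = 0.239713, coefficient = 1
x_1 = 0.6500, f(x_1) = 0.393371, coefficient = 4
x_2 = 0.8000, f(x_2) = 0.573885, coefficient = 2
x_3 = 0.9500, f(x_3) = 0.772745, coefficient = 4
x_4 = 1.1000, f(x_4) = 0.980328, coefficient = 2
x_5 = 1.2500, f(x_5) = 1.186231, coefficient = 4
x_6 = 1.4000, f(x_6) = 1.379630, coefficient = 2
x_7 = 1.5500, f(x_7) = 1.549665, coefficient = 4
x_8 = 1.7000, f(x_8) = 1.685830, coefficient = 2
x_9 = 1.8500, f(x_9) = 1.778359, coefficient = 4
x_10 = 2.0000, f(x_10) = 1.818595, coefficient = 1

I ≈ (0.150000/3) × 34.019136 = 1.700957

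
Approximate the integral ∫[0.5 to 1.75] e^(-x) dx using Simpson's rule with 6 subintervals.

f(x) = e^(-x)
a = 0.5, b = 1.75, n = 6
h = (b - a)/n = 0.208333

Simpson's rule: (h/3)[f(x₀) + 4f(x₁) + 2f(x₂) + ... + f(xₙ)]

x_0 = 0.5000, f(x_0) = 0.606531, coefficient = 1
x_1 = 0.7083, f(x_1) = 0.492464, coefficient = 4
x_2 = 0.9167, f(x_2) = 0.399850, coefficient = 2
x_3 = 1.1250, f(x_3) = 0.324652, coefficient = 4
x_4 = 1.3333, f(x_4) = 0.263597, coefficient = 2
x_5 = 1.5417, f(x_5) = 0.214024, coefficient = 4
x_6 = 1.7500, f(x_6) = 0.173774, coefficient = 1

I ≈ (0.208333/3) × 6.231762 = 0.432761
Exact value: 0.432757
Error: 0.000005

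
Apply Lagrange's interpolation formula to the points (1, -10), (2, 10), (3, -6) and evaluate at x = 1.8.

Lagrange interpolation formula:
P(x) = Σ yᵢ × Lᵢ(x)
where Lᵢ(x) = Π_{j≠i} (x - xⱼ)/(xᵢ - xⱼ)

L_0(1.8) = (1.8 - 2)/(1 - 2) × (1.8 - 3)/(1 - 3) = 0.120000
L_1(1.8) = (1.8 - 1)/(2 - 1) × (1.8 - 3)/(2 - 3) = 0.960000
L_2(1.8) = (1.8 - 1)/(3 - 1) × (1.8 - 2)/(3 - 2) = -0.080000

P(1.8) = (-10)×L_0(1.8) + 10×L_1(1.8) + (-6)×L_2(1.8)
P(1.8) = 8.880000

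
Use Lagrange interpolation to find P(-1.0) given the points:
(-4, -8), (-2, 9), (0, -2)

Lagrange interpolation formula:
P(x) = Σ yᵢ × Lᵢ(x)
where Lᵢ(x) = Π_{j≠i} (x - xⱼ)/(xᵢ - xⱼ)

L_0(-1.0) = (-1.0 - (-2))/(-4 - (-2)) × (-1.0 - 0)/(-4 - 0) = -0.125000
L_1(-1.0) = (-1.0 - (-4))/(-2 - (-4)) × (-1.0 - 0)/(-2 - 0) = 0.750000
L_2(-1.0) = (-1.0 - (-4))/(0 - (-4)) × (-1.0 - (-2))/(0 - (-2)) = 0.375000

P(-1.0) = (-8)×L_0(-1.0) + 9×L_1(-1.0) + (-2)×L_2(-1.0)
P(-1.0) = 7.000000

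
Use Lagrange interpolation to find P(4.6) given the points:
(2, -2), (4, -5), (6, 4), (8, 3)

Lagrange interpolation formula:
P(x) = Σ yᵢ × Lᵢ(x)
where Lᵢ(x) = Π_{j≠i} (x - xⱼ)/(xᵢ - xⱼ)

L_0(4.6) = (4.6 - 4)/(2 - 4) × (4.6 - 6)/(2 - 6) × (4.6 - 8)/(2 - 8) = -0.059500
L_1(4.6) = (4.6 - 2)/(4 - 2) × (4.6 - 6)/(4 - 6) × (4.6 - 8)/(4 - 8) = 0.773500
L_2(4.6) = (4.6 - 2)/(6 - 2) × (4.6 - 4)/(6 - 4) × (4.6 - 8)/(6 - 8) = 0.331500
L_3(4.6) = (4.6 - 2)/(8 - 2) × (4.6 - 4)/(8 - 4) × (4.6 - 6)/(8 - 6) = -0.045500

P(4.6) = (-2)×L_0(4.6) + (-5)×L_1(4.6) + 4×L_2(4.6) + 3×L_3(4.6)
P(4.6) = -2.559000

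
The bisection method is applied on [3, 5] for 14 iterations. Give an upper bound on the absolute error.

Bisection error bound: |error| ≤ (b-a)/2^n
|error| ≤ (5 - 3)/2^14 = 2/2^14
|error| ≤ 0.0001220703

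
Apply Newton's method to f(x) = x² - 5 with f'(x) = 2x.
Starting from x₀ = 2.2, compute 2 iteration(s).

f(x) = x² - 5
f'(x) = 2x
x₀ = 2.2

Newton-Raphson formula: x_{n+1} = x_n - f(x_n)/f'(x_n)

Iteration 1:
  f(2.200000) = -0.160000
  f'(2.200000) = 4.400000
  x_1 = 2.200000 - (-0.160000)/4.400000 = 2.236364
Iteration 2:
  f(2.236364) = 0.001322
  f'(2.236364) = 4.472727
  x_2 = 2.236364 - 0.001322/4.472727 = 2.236068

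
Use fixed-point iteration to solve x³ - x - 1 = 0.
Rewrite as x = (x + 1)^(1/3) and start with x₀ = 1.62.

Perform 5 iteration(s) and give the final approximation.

Equation: x³ - x - 1 = 0
Fixed-point form: x = (x + 1)^(1/3)
x₀ = 1.62

x_1 = g(1.620000) = 1.378586
x_2 = g(1.378586) = 1.334872
x_3 = g(1.334872) = 1.326644
x_4 = g(1.326644) = 1.325084
x_5 = g(1.325084) = 1.324787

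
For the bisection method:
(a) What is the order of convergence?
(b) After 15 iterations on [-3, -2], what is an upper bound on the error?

(a) Bisection has linear (order 1) convergence; the error is halved each step.

(b) Error bound = (b-a)/2^n = (-2 - (-3))/2^{15}
    = 1/2^{15}

(a) 1 (linear); (b) error ≤ 3.05e-05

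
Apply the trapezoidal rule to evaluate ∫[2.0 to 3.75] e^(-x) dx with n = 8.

f(x) = e^(-x)
a = 2.0, b = 3.75, n = 8
h = (b - a)/n = 0.218750

Trapezoidal rule: (h/2)[f(x₀) + 2f(x₁) + 2f(x₂) + ... + f(xₙ)]

x_0 = 2.0000, f(x_0) = 0.135335, coefficient = 1
x_1 = 2.2188, f(x_1) = 0.108745, coefficient = 2
x_2 = 2.4375, f(x_2) = 0.087379, coefficient = 2
x_3 = 2.6562, f(x_3) = 0.070211, coefficient = 2
x_4 = 2.8750, f(x_4) = 0.056416, coefficient = 2
x_5 = 3.0938, f(x_5) = 0.045332, coefficient = 2
x_6 = 3.3125, f(x_6) = 0.036425, coefficient = 2
x_7 = 3.5312, f(x_7) = 0.029268, coefficient = 2
x_8 = 3.7500, f(x_8) = 0.023518, coefficient = 1

I ≈ (0.218750/2) × 1.026405 = 0.112263
Exact value: 0.111818
Error: 0.000446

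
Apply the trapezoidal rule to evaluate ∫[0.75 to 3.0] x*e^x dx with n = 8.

f(x) = x*e^x
a = 0.75, b = 3.0, n = 8
h = (b - a)/n = 0.281250

Trapezoidal rule: (h/2)[f(x₀) + 2f(x₁) + 2f(x₂) + ... + f(xₙ)]

x_0 = 0.7500, f(x_0) = 1.587750, coefficient = 1
x_1 = 1.0312, f(x_1) = 2.892212, coefficient = 2
x_2 = 1.3125, f(x_2) = 4.876529, coefficient = 2
x_3 = 1.5938, f(x_3) = 7.844712, coefficient = 2
x_4 = 1.8750, f(x_4) = 12.226536, coefficient = 2
x_5 = 2.1562, f(x_5) = 18.627158, coefficient = 2
x_6 = 2.4375, f(x_6) = 27.895710, coefficient = 2
x_7 = 2.7188, f(x_7) = 41.219944, coefficient = 2
x_8 = 3.0000, f(x_8) = 60.256611, coefficient = 1

I ≈ (0.281250/2) × 293.009964 = 41.204526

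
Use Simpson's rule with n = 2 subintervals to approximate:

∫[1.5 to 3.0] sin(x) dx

f(x) = sin(x)
a = 1.5, b = 3.0, n = 2
h = (b - a)/n = 0.750000

Simpson's rule: (h/3)[f(x₀) + 4f(x₁) + 2f(x₂) + ... + f(xₙ)]

x_0 = 1.5000, f(x_0) = 0.997495, coefficient = 1
x_1 = 2.2500, f(x_1) = 0.778073, coefficient = 4
x_2 = 3.0000, f(x_2) = 0.141120, coefficient = 1

I ≈ (0.750000/3) × 4.250908 = 1.062727
Exact value: 1.060730
Error: 0.001997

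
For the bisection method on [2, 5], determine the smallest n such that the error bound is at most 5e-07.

We need (b-a)/2^n ≤ 5e-07
(5 - 2)/2^n ≤ 5e-07
3/2^n ≤ 5e-07
2^n ≥ 6000000
n ≥ log₂(6000000) = 22.52
n ≥ 23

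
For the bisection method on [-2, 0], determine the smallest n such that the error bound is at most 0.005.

We need (b-a)/2^n ≤ 0.005
(0 - (-2))/2^n ≤ 0.005
2/2^n ≤ 0.005
2^n ≥ 400
n ≥ log₂(400) = 8.64
n ≥ 9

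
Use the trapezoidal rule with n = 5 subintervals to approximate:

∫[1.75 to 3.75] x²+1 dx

f(x) = x²+1
a = 1.75, b = 3.75, n = 5
h = (b - a)/n = 0.400000

Trapezoidal rule: (h/2)[f(x₀) + 2f(x₁) + 2f(x₂) + ... + f(xₙ)]

x_0 = 1.7500, f(x_0) = 4.062500, coefficient = 1
x_1 = 2.1500, f(x_1) = 5.622500, coefficient = 2
x_2 = 2.5500, f(x_2) = 7.502500, coefficient = 2
x_3 = 2.9500, f(x_3) = 9.702500, coefficient = 2
x_4 = 3.3500, f(x_4) = 12.222500, coefficient = 2
x_5 = 3.7500, f(x_5) = 15.062500, coefficient = 1

I ≈ (0.400000/2) × 89.225000 = 17.845000
Exact value: 17.791667
Error: 0.053333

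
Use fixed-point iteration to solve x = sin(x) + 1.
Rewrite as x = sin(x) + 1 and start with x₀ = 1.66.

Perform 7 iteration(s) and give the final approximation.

Equation: x = sin(x) + 1
Fixed-point form: x = sin(x) + 1
x₀ = 1.66

x_1 = g(1.660000) = 1.996024
x_2 = g(1.996024) = 1.910945
x_3 = g(1.910945) = 1.942705
x_4 = g(1.942705) = 1.931635
x_5 = g(1.931635) = 1.935601
x_6 = g(1.935601) = 1.934193
x_7 = g(1.934193) = 1.934695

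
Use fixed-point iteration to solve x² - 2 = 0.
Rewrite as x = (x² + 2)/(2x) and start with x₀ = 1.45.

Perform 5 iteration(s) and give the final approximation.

Equation: x² - 2 = 0
Fixed-point form: x = (x² + 2)/(2x)
x₀ = 1.45

x_1 = g(1.450000) = 1.414655
x_2 = g(1.414655) = 1.414214
x_3 = g(1.414214) = 1.414214
x_4 = g(1.414214) = 1.414214
x_5 = g(1.414214) = 1.414214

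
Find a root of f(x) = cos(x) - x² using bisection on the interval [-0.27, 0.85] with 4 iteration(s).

f(x) = cos(x) - x²
Initial interval: [-0.27, 0.85]

Iteration 1:
  c_1 = (-0.270000 + 0.850000)/2 = 0.290000
  f(c_1) = f(0.290000) = 0.874144
  f(a) × f(c) ≥ 0, new interval: [0.290000, 0.850000]
Iteration 2:
  c_2 = (0.290000 + 0.850000)/2 = 0.570000
  f(c_2) = f(0.570000) = 0.517001
  f(a) × f(c) ≥ 0, new interval: [0.570000, 0.850000]
Iteration 3:
  c_3 = (0.570000 + 0.850000)/2 = 0.710000
  f(c_3) = f(0.710000) = 0.254262
  f(a) × f(c) ≥ 0, new interval: [0.710000, 0.850000]
Iteration 4:
  c_4 = (0.710000 + 0.850000)/2 = 0.780000
  f(c_4) = f(0.780000) = 0.102514
  f(a) × f(c) ≥ 0, new interval: [0.780000, 0.850000]

After 4 iteration(s), the approximation is c_4 = 0.780000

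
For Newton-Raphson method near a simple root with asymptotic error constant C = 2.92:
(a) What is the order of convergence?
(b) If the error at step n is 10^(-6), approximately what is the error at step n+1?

(a) Newton-Raphson has quadratic (order 2) convergence near simple roots.
    This means |e_{n+1}| ≈ C|e_n|².

(b) With |e_n| = 10^(-6) and C = 2.92:
    |e_{n+1}| ≈ 2.92 × (10^(-6))² = 2.92 × 10^(-12)

(a) 2 (quadratic); (b) |e_{n+1}| ≈ 2.920e-12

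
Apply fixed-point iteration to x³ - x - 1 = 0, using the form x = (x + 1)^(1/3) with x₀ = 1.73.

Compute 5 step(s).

Equation: x³ - x - 1 = 0
Fixed-point form: x = (x + 1)^(1/3)
x₀ = 1.73

x_1 = g(1.730000) = 1.397615
x_2 = g(1.397615) = 1.338422
x_3 = g(1.338422) = 1.327316
x_4 = g(1.327316) = 1.325211
x_5 = g(1.325211) = 1.324812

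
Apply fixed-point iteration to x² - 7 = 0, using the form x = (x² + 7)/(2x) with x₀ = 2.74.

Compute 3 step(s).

Equation: x² - 7 = 0
Fixed-point form: x = (x² + 7)/(2x)
x₀ = 2.74

x_1 = g(2.740000) = 2.647372
x_2 = g(2.647372) = 2.645752
x_3 = g(2.645752) = 2.645751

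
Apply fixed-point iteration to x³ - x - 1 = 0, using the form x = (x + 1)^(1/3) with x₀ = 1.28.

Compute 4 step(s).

Equation: x³ - x - 1 = 0
Fixed-point form: x = (x + 1)^(1/3)
x₀ = 1.28

x_1 = g(1.280000) = 1.316169
x_2 = g(1.316169) = 1.323092
x_3 = g(1.323092) = 1.324409
x_4 = g(1.324409) = 1.324659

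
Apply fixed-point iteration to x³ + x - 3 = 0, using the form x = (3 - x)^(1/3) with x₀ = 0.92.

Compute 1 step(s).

Equation: x³ + x - 3 = 0
Fixed-point form: x = (3 - x)^(1/3)
x₀ = 0.92

x_1 = g(0.920000) = 1.276501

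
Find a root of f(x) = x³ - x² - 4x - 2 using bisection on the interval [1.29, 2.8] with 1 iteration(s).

f(x) = x³ - x² - 4x - 2
Initial interval: [1.29, 2.8]

Iteration 1:
  c_1 = (1.290000 + 2.800000)/2 = 2.045000
  f(c_1) = f(2.045000) = -5.809784
  f(a) × f(c) ≥ 0, new interval: [2.045000, 2.800000]

After 1 iteration(s), the approximation is c_1 = 2.045000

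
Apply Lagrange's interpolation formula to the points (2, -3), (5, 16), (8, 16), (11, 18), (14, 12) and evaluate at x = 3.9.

Lagrange interpolation formula:
P(x) = Σ yᵢ × Lᵢ(x)
where Lᵢ(x) = Π_{j≠i} (x - xⱼ)/(xᵢ - xⱼ)

L_0(3.9) = (3.9 - 5)/(2 - 5) × (3.9 - 8)/(2 - 8) × (3.9 - 11)/(2 - 11) × (3.9 - 14)/(2 - 14) = 0.166364
L_1(3.9) = (3.9 - 2)/(5 - 2) × (3.9 - 8)/(5 - 8) × (3.9 - 11)/(5 - 11) × (3.9 - 14)/(5 - 14) = 1.149426
L_2(3.9) = (3.9 - 2)/(8 - 2) × (3.9 - 5)/(8 - 5) × (3.9 - 11)/(8 - 11) × (3.9 - 14)/(8 - 14) = -0.462574
L_3(3.9) = (3.9 - 2)/(11 - 2) × (3.9 - 5)/(11 - 5) × (3.9 - 8)/(11 - 8) × (3.9 - 14)/(11 - 14) = 0.178080
L_4(3.9) = (3.9 - 2)/(14 - 2) × (3.9 - 5)/(14 - 5) × (3.9 - 8)/(14 - 8) × (3.9 - 11)/(14 - 11) = -0.031296

P(3.9) = (-3)×L_0(3.9) + 16×L_1(3.9) + 16×L_2(3.9) + 18×L_3(3.9) + 12×L_4(3.9)
P(3.9) = 13.320424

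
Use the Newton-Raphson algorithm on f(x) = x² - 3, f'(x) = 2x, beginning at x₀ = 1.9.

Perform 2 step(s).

f(x) = x² - 3
f'(x) = 2x
x₀ = 1.9

Newton-Raphson formula: x_{n+1} = x_n - f(x_n)/f'(x_n)

Iteration 1:
  f(1.900000) = 0.610000
  f'(1.900000) = 3.800000
  x_1 = 1.900000 - 0.610000/3.800000 = 1.739474
Iteration 2:
  f(1.739474) = 0.025769
  f'(1.739474) = 3.478947
  x_2 = 1.739474 - 0.025769/3.478947 = 1.732067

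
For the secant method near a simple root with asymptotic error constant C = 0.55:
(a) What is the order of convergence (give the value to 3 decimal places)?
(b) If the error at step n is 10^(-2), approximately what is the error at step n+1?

(a) Secant method has superlinear convergence with order φ = (1+√5)/2 ≈ 1.618.
    This means |e_{n+1}| ≈ C|e_n|^1.618.

(b) With |e_n| = 10^(-2) and C = 0.55:
    |e_{n+1}| ≈ 0.55 × (10^(-2))^1.618 = 0.55 × 10^(-3.24)

(a) ≈ 1.618 (golden ratio); (b) |e_{n+1}| ≈ 3.194e-04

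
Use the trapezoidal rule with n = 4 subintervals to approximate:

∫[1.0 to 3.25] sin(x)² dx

f(x) = sin(x)²
a = 1.0, b = 3.25, n = 4
h = (b - a)/n = 0.562500

Trapezoidal rule: (h/2)[f(x₀) + 2f(x₁) + 2f(x₂) + ... + f(xₙ)]

x_0 = 1.0000, f(x_0) = 0.708073, coefficient = 1
x_1 = 1.5625, f(x_1) = 0.999931, coefficient = 2
x_2 = 2.1250, f(x_2) = 0.723044, coefficient = 2
x_3 = 2.6875, f(x_3) = 0.192411, coefficient = 2
x_4 = 3.2500, f(x_4) = 0.011706, coefficient = 1

I ≈ (0.562500/2) × 4.550552 = 1.279843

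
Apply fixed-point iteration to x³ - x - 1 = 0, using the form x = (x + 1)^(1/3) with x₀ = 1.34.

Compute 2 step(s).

Equation: x³ - x - 1 = 0
Fixed-point form: x = (x + 1)^(1/3)
x₀ = 1.34

x_1 = g(1.340000) = 1.327614
x_2 = g(1.327614) = 1.325268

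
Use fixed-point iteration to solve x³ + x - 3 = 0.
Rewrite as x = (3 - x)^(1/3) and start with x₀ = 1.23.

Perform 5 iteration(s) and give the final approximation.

Equation: x³ + x - 3 = 0
Fixed-point form: x = (3 - x)^(1/3)
x₀ = 1.23

x_1 = g(1.230000) = 1.209645
x_2 = g(1.209645) = 1.214264
x_3 = g(1.214264) = 1.213219
x_4 = g(1.213219) = 1.213455
x_5 = g(1.213455) = 1.213402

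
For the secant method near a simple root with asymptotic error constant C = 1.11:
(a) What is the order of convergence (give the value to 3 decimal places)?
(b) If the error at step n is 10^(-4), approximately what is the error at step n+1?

(a) Secant method has superlinear convergence with order φ = (1+√5)/2 ≈ 1.618.
    This means |e_{n+1}| ≈ C|e_n|^1.618.

(b) With |e_n| = 10^(-4) and C = 1.11:
    |e_{n+1}| ≈ 1.11 × (10^(-4))^1.618 = 1.11 × 10^(-6.47)

(a) ≈ 1.618 (golden ratio); (b) |e_{n+1}| ≈ 3.743e-07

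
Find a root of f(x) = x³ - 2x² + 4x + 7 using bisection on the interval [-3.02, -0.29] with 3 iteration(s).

f(x) = x³ - 2x² + 4x + 7
Initial interval: [-3.02, -0.29]

Iteration 1:
  c_1 = (-3.020000 + (-0.290000))/2 = -1.655000
  f(c_1) = f(-1.655000) = -9.631136
  f(a) × f(c) ≥ 0, new interval: [-1.655000, -0.290000]
Iteration 2:
  c_2 = (-1.655000 + (-0.290000))/2 = -0.972500
  f(c_2) = f(-0.972500) = 0.298740
  f(a) × f(c) < 0, new interval: [-1.655000, -0.972500]
Iteration 3:
  c_3 = (-1.655000 + (-0.972500))/2 = -1.313750
  f(c_3) = f(-1.313750) = -3.974331
  f(a) × f(c) ≥ 0, new interval: [-1.313750, -0.972500]

After 3 iteration(s), the approximation is c_3 = -1.313750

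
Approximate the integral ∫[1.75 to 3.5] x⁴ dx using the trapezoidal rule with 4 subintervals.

f(x) = x⁴
a = 1.75, b = 3.5, n = 4
h = (b - a)/n = 0.437500

Trapezoidal rule: (h/2)[f(x₀) + 2f(x₁) + 2f(x₂) + ... + f(xₙ)]

x_0 = 1.7500, f(x_0) = 9.378906, coefficient = 1
x_1 = 2.1875, f(x_1) = 22.897720, coefficient = 2
x_2 = 2.6250, f(x_2) = 47.480713, coefficient = 2
x_3 = 3.0625, f(x_3) = 87.963882, coefficient = 2
x_4 = 3.5000, f(x_4) = 150.062500, coefficient = 1

I ≈ (0.437500/2) × 476.126038 = 104.152571
Exact value: 101.761133
Error: 2.391438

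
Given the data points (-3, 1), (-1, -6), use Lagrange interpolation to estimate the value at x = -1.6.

Lagrange interpolation formula:
P(x) = Σ yᵢ × Lᵢ(x)
where Lᵢ(x) = Π_{j≠i} (x - xⱼ)/(xᵢ - xⱼ)

L_0(-1.6) = (-1.6 - (-1))/(-3 - (-1)) = 0.300000
L_1(-1.6) = (-1.6 - (-3))/(-1 - (-3)) = 0.700000

P(-1.6) = 1×L_0(-1.6) + (-6)×L_1(-1.6)
P(-1.6) = -3.900000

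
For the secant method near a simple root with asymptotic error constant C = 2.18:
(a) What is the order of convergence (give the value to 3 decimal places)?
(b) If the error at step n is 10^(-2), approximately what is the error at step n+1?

(a) Secant method has superlinear convergence with order φ = (1+√5)/2 ≈ 1.618.
    This means |e_{n+1}| ≈ C|e_n|^1.618.

(b) With |e_n| = 10^(-2) and C = 2.18:
    |e_{n+1}| ≈ 2.18 × (10^(-2))^1.618 = 2.18 × 10^(-3.24)

(a) ≈ 1.618 (golden ratio); (b) |e_{n+1}| ≈ 1.266e-03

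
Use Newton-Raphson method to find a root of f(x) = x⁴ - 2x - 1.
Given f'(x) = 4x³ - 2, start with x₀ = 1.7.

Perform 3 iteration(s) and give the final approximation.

f(x) = x⁴ - 2x - 1
f'(x) = 4x³ - 2
x₀ = 1.7

Newton-Raphson formula: x_{n+1} = x_n - f(x_n)/f'(x_n)

Iteration 1:
  f(1.700000) = 3.952100
  f'(1.700000) = 17.652000
  x_1 = 1.700000 - 3.952100/17.652000 = 1.476110
Iteration 2:
  f(1.476110) = 0.795392
  f'(1.476110) = 10.865198
  x_2 = 1.476110 - 0.795392/10.865198 = 1.402905
Iteration 3:
  f(1.402905) = 0.067773
  f'(1.402905) = 9.044464
  x_3 = 1.402905 - 0.067773/9.044464 = 1.395412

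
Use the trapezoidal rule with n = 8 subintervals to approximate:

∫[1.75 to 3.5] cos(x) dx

f(x) = cos(x)
a = 1.75, b = 3.5, n = 8
h = (b - a)/n = 0.218750

Trapezoidal rule: (h/2)[f(x₀) + 2f(x₁) + 2f(x₂) + ... + f(xₙ)]

x_0 = 1.7500, f(x_0) = -0.178246, coefficient = 1
x_1 = 1.9688, f(x_1) = -0.387533, coefficient = 2
x_2 = 2.1875, f(x_2) = -0.578349, coefficient = 2
x_3 = 2.4062, f(x_3) = -0.741601, coefficient = 2
x_4 = 2.6250, f(x_4) = -0.869507, coefficient = 2
x_5 = 2.8438, f(x_5) = -0.955972, coefficient = 2
x_6 = 3.0625, f(x_6) = -0.996874, coefficient = 2
x_7 = 3.2812, f(x_7) = -0.990264, coefficient = 2
x_8 = 3.5000, f(x_8) = -0.936457, coefficient = 1

I ≈ (0.218750/2) × -12.154902 = -1.329442
Exact value: -1.334769
Error: 0.005327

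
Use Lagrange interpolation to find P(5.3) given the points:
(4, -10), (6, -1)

Lagrange interpolation formula:
P(x) = Σ yᵢ × Lᵢ(x)
where Lᵢ(x) = Π_{j≠i} (x - xⱼ)/(xᵢ - xⱼ)

L_0(5.3) = (5.3 - 6)/(4 - 6) = 0.350000
L_1(5.3) = (5.3 - 4)/(6 - 4) = 0.650000

P(5.3) = (-10)×L_0(5.3) + (-1)×L_1(5.3)
P(5.3) = -4.150000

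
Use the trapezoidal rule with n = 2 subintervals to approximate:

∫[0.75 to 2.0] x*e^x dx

f(x) = x*e^x
a = 0.75, b = 2.0, n = 2
h = (b - a)/n = 0.625000

Trapezoidal rule: (h/2)[f(x₀) + 2f(x₁) + 2f(x₂) + ... + f(xₙ)]

x_0 = 0.7500, f(x_0) = 1.587750, coefficient = 1
x_1 = 1.3750, f(x_1) = 5.438230, coefficient = 2
x_2 = 2.0000, f(x_2) = 14.778112, coefficient = 1

I ≈ (0.625000/2) × 27.242323 = 8.513226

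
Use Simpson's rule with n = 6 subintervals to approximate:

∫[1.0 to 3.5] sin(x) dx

f(x) = sin(x)
a = 1.0, b = 3.5, n = 6
h = (b - a)/n = 0.416667

Simpson's rule: (h/3)[f(x₀) + 4f(x₁) + 2f(x₂) + ... + f(xₙ)]

x_0 = 1.0000, f(x_0) = 0.841471, coefficient = 1
x_1 = 1.4167, f(x_1) = 0.988146, coefficient = 4
x_2 = 1.8333, f(x_2) = 0.965735, coefficient = 2
x_3 = 2.2500, f(x_3) = 0.778073, coefficient = 4
x_4 = 2.6667, f(x_4) = 0.457273, coefficient = 2
x_5 = 3.0833, f(x_5) = 0.058226, coefficient = 4
x_6 = 3.5000, f(x_6) = -0.350783, coefficient = 1

I ≈ (0.416667/3) × 10.634483 = 1.477011
Exact value: 1.476759
Error: 0.000252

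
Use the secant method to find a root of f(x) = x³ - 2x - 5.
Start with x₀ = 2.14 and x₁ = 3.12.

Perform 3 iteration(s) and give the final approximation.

f(x) = x³ - 2x - 5
x₀ = 2.14, x₁ = 3.12

Secant formula: x_{n+1} = x_n - f(x_n)(x_n - x_{n-1})/(f(x_n) - f(x_{n-1}))

Iteration 1:
  f(2.140000) = 0.520344
  f(3.120000) = 19.131328
  x_2 = 3.120000 - 19.131328×(3.120000 - 2.140000)/(19.131328 - 0.520344)
       = 2.112600
Iteration 2:
  f(3.120000) = 19.131328
  f(2.112600) = 0.203503
  x_3 = 2.112600 - 0.203503×(2.112600 - 3.120000)/(0.203503 - 19.131328)
       = 2.101769
Iteration 3:
  f(2.112600) = 0.203503
  f(2.101769) = 0.080887
  x_4 = 2.101769 - 0.080887×(2.101769 - 2.112600)/(0.080887 - 0.203503)
       = 2.094624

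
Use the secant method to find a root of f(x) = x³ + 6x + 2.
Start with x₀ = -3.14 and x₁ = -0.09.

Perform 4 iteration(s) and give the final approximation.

f(x) = x³ + 6x + 2
x₀ = -3.14, x₁ = -0.09

Secant formula: x_{n+1} = x_n - f(x_n)(x_n - x_{n-1})/(f(x_n) - f(x_{n-1}))

Iteration 1:
  f(-3.140000) = -47.799144
  f(-0.090000) = 1.459271
  x_2 = -0.090000 - 1.459271×(-0.090000 - (-3.140000))/(1.459271 - (-47.799144))
       = -0.180356
Iteration 2:
  f(-0.090000) = 1.459271
  f(-0.180356) = 0.911999
  x_3 = -0.180356 - 0.911999×(-0.180356 - (-0.090000))/(0.911999 - 1.459271)
       = -0.330929
Iteration 3:
  f(-0.180356) = 0.911999
  f(-0.330929) = -0.021813
  x_4 = -0.330929 - (-0.021813)×(-0.330929 - (-0.180356))/(-0.021813 - 0.911999)
       = -0.327411
Iteration 4:
  f(-0.330929) = -0.021813
  f(-0.327411) = 0.000434
  x_5 = -0.327411 - 0.000434×(-0.327411 - (-0.330929))/(0.000434 - (-0.021813))
       = -0.327480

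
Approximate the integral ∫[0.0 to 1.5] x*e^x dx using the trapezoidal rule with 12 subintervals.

f(x) = x*e^x
a = 0.0, b = 1.5, n = 12
h = (b - a)/n = 0.125000

Trapezoidal rule: (h/2)[f(x₀) + 2f(x₁) + 2f(x₂) + ... + f(xₙ)]

x_0 = 0.0000, f(x_0) = 0.000000, coefficient = 1
x_1 = 0.1250, f(x_1) = 0.141644, coefficient = 2
x_2 = 0.2500, f(x_2) = 0.321006, coefficient = 2
x_3 = 0.3750, f(x_3) = 0.545622, coefficient = 2
x_4 = 0.5000, f(x_4) = 0.824361, coefficient = 2
x_5 = 0.6250, f(x_5) = 1.167654, coefficient = 2
x_6 = 0.7500, f(x_6) = 1.587750, coefficient = 2
x_7 = 0.8750, f(x_7) = 2.099016, coefficient = 2
x_8 = 1.0000, f(x_8) = 2.718282, coefficient = 2
x_9 = 1.1250, f(x_9) = 3.465244, coefficient = 2
x_10 = 1.2500, f(x_10) = 4.362929, coefficient = 2
x_11 = 1.3750, f(x_11) = 5.438230, coefficient = 2
x_12 = 1.5000, f(x_12) = 6.722534, coefficient = 1

I ≈ (0.125000/2) × 52.066007 = 3.254125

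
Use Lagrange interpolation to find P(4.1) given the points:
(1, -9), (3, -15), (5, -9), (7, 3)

Lagrange interpolation formula:
P(x) = Σ yᵢ × Lᵢ(x)
where Lᵢ(x) = Π_{j≠i} (x - xⱼ)/(xᵢ - xⱼ)

L_0(4.1) = (4.1 - 3)/(1 - 3) × (4.1 - 5)/(1 - 5) × (4.1 - 7)/(1 - 7) = -0.059813
L_1(4.1) = (4.1 - 1)/(3 - 1) × (4.1 - 5)/(3 - 5) × (4.1 - 7)/(3 - 7) = 0.505688
L_2(4.1) = (4.1 - 1)/(5 - 1) × (4.1 - 3)/(5 - 3) × (4.1 - 7)/(5 - 7) = 0.618062
L_3(4.1) = (4.1 - 1)/(7 - 1) × (4.1 - 3)/(7 - 3) × (4.1 - 5)/(7 - 5) = -0.063938

P(4.1) = (-9)×L_0(4.1) + (-15)×L_1(4.1) + (-9)×L_2(4.1) + 3×L_3(4.1)
P(4.1) = -12.801375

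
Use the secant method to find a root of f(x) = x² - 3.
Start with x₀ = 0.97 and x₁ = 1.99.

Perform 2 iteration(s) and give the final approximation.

f(x) = x² - 3
x₀ = 0.97, x₁ = 1.99

Secant formula: x_{n+1} = x_n - f(x_n)(x_n - x_{n-1})/(f(x_n) - f(x_{n-1}))

Iteration 1:
  f(0.970000) = -2.059100
  f(1.990000) = 0.960100
  x_2 = 1.990000 - 0.960100×(1.990000 - 0.970000)/(0.960100 - (-2.059100))
       = 1.665642
Iteration 2:
  f(1.990000) = 0.960100
  f(1.665642) = -0.225637
  x_3 = 1.665642 - (-0.225637)×(1.665642 - 1.990000)/(-0.225637 - 0.960100)
       = 1.727365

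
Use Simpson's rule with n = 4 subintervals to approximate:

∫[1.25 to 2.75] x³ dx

f(x) = x³
a = 1.25, b = 2.75, n = 4
h = (b - a)/n = 0.375000

Simpson's rule: (h/3)[f(x₀) + 4f(x₁) + 2f(x₂) + ... + f(xₙ)]

x_0 = 1.2500, f(x_0) = 1.953125, coefficient = 1
x_1 = 1.6250, f(x_1) = 4.291016, coefficient = 4
x_2 = 2.0000, f(x_2) = 8.000000, coefficient = 2
x_3 = 2.3750, f(x_3) = 13.396484, coefficient = 4
x_4 = 2.7500, f(x_4) = 20.796875, coefficient = 1

I ≈ (0.375000/3) × 109.500000 = 13.687500
Exact value: 13.687500
Error: 0.000000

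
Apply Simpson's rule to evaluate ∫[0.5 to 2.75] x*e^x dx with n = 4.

f(x) = x*e^x
a = 0.5, b = 2.75, n = 4
h = (b - a)/n = 0.562500

Simpson's rule: (h/3)[f(x₀) + 4f(x₁) + 2f(x₂) + ... + f(xₙ)]

x_0 = 0.5000, f(x_0) = 0.824361, coefficient = 1
x_1 = 1.0625, f(x_1) = 3.074446, coefficient = 4
x_2 = 1.6250, f(x_2) = 8.252431, coefficient = 2
x_3 = 2.1875, f(x_3) = 19.496975, coefficient = 4
x_4 = 2.7500, f(x_4) = 43.017238, coefficient = 1

I ≈ (0.562500/3) × 150.632144 = 28.243527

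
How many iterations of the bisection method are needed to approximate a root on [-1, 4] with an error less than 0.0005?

We need (b-a)/2^n ≤ 0.0005
(4 - (-1))/2^n ≤ 0.0005
5/2^n ≤ 0.0005
2^n ≥ 10000
n ≥ log₂(10000) = 13.29
n ≥ 14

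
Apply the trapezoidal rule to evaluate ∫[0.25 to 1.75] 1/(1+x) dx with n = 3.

f(x) = 1/(1+x)
a = 0.25, b = 1.75, n = 3
h = (b - a)/n = 0.500000

Trapezoidal rule: (h/2)[f(x₀) + 2f(x₁) + 2f(x₂) + ... + f(xₙ)]

x_0 = 0.2500, f(x_0) = 0.800000, coefficient = 1
x_1 = 0.7500, f(x_1) = 0.571429, coefficient = 2
x_2 = 1.2500, f(x_2) = 0.444444, coefficient = 2
x_3 = 1.7500, f(x_3) = 0.363636, coefficient = 1

I ≈ (0.500000/2) × 3.195382 = 0.798846
Exact value: 0.788457
Error: 0.010388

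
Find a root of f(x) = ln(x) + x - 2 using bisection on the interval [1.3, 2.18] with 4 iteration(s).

f(x) = ln(x) + x - 2
Initial interval: [1.3, 2.18]

Iteration 1:
  c_1 = (1.300000 + 2.180000)/2 = 1.740000
  f(c_1) = f(1.740000) = 0.293885
  f(a) × f(c) < 0, new interval: [1.300000, 1.740000]
Iteration 2:
  c_2 = (1.300000 + 1.740000)/2 = 1.520000
  f(c_2) = f(1.520000) = -0.061290
  f(a) × f(c) ≥ 0, new interval: [1.520000, 1.740000]
Iteration 3:
  c_3 = (1.520000 + 1.740000)/2 = 1.630000
  f(c_3) = f(1.630000) = 0.118580
  f(a) × f(c) < 0, new interval: [1.520000, 1.630000]
Iteration 4:
  c_4 = (1.520000 + 1.630000)/2 = 1.575000
  f(c_4) = f(1.575000) = 0.029255
  f(a) × f(c) < 0, new interval: [1.520000, 1.575000]

After 4 iteration(s), the approximation is c_4 = 1.575000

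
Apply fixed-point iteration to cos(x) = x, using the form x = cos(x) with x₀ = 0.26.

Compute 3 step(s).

Equation: cos(x) = x
Fixed-point form: x = cos(x)
x₀ = 0.26

x_1 = g(0.260000) = 0.966390
x_2 = g(0.966390) = 0.568274
x_3 = g(0.568274) = 0.842831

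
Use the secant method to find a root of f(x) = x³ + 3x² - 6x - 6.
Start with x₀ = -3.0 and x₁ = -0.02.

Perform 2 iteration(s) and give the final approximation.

f(x) = x³ + 3x² - 6x - 6
x₀ = -3.0, x₁ = -0.02

Secant formula: x_{n+1} = x_n - f(x_n)(x_n - x_{n-1})/(f(x_n) - f(x_{n-1}))

Iteration 1:
  f(-3.000000) = 12.000000
  f(-0.020000) = -5.878808
  x_2 = -0.020000 - (-5.878808)×(-0.020000 - (-3.000000))/(-5.878808 - 12.000000)
       = -0.999867
Iteration 2:
  f(-0.020000) = -5.878808
  f(-0.999867) = 1.998800
  x_3 = -0.999867 - 1.998800×(-0.999867 - (-0.020000))/(1.998800 - (-5.878808))
       = -0.751243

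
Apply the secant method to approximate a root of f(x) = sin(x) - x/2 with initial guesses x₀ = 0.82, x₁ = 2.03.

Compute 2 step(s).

f(x) = sin(x) - x/2
x₀ = 0.82, x₁ = 2.03

Secant formula: x_{n+1} = x_n - f(x_n)(x_n - x_{n-1})/(f(x_n) - f(x_{n-1}))

Iteration 1:
  f(0.820000) = 0.321146
  f(2.030000) = -0.118594
  x_2 = 2.030000 - (-0.118594)×(2.030000 - 0.820000)/(-0.118594 - 0.321146)
       = 1.703673
Iteration 2:
  f(2.030000) = -0.118594
  f(1.703673) = 0.139348
  x_3 = 1.703673 - 0.139348×(1.703673 - 2.030000)/(0.139348 - (-0.118594))
       = 1.879965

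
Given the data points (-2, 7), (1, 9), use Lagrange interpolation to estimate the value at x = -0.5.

Lagrange interpolation formula:
P(x) = Σ yᵢ × Lᵢ(x)
where Lᵢ(x) = Π_{j≠i} (x - xⱼ)/(xᵢ - xⱼ)

L_0(-0.5) = (-0.5 - 1)/(-2 - 1) = 0.500000
L_1(-0.5) = (-0.5 - (-2))/(1 - (-2)) = 0.500000

P(-0.5) = 7×L_0(-0.5) + 9×L_1(-0.5)
P(-0.5) = 8.000000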